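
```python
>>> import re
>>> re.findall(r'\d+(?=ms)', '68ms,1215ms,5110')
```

['68', '1215']

Because the assertion is zero-width, the text it checks is not consumed and won't appear in the result.
Matches: at [0:2] → '68'; at [5:9] → '1215'.
No capturing groups, so `findall` returns the 2 full match strings.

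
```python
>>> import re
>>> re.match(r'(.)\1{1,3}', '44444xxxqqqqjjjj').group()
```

After group 1 captures some text, `\1` only succeeds where that same text appears again.
With `match`, the pattern is implicitly anchored at the beginning.
The match spans [0:4] → '4444'.
Captured: group 1 = '4'.

'4444'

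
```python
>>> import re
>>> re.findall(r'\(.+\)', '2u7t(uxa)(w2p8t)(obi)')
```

['(uxa)(w2p8t)(obi)']

Matches: at [4:21] → '(uxa)(w2p8t)(obi)'.
Since nothing is captured, `findall` lists the 1 matched substring directly.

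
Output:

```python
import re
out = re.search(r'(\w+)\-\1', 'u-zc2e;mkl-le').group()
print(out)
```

l-l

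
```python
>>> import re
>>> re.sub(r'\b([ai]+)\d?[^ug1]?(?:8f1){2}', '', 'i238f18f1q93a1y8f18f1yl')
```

Pattern: a word boundary (`\b`, zero-width); then one or more of one of [ai] (captured); then optionally a digit; then optionally any character except [ug1], then the literal '8f1' repeated 2 times.
Matches: at [0:9] → 'i238f18f1'.
Each match is replaced by ''.

'q93a1y8f18f1yl'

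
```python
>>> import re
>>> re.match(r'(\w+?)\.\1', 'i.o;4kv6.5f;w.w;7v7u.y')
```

After group 1 captures some text, `\1` only succeeds where that same text appears again.
`match` is anchored at position 0; if the pattern doesn't fit there, it returns None.
Here the pattern fails at index 0, so the call returns None.

None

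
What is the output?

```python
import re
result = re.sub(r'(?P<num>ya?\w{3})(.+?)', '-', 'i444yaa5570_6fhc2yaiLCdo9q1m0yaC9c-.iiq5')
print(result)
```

A non-greedy quantifier consumes as few characters as it can — just enough that the remainder of the pattern still matches from where it stops; whatever follows it matches normally.
`sub` substitutes '-' at each match site.

i444-0_6fhc2-o9q1m0-.iiq5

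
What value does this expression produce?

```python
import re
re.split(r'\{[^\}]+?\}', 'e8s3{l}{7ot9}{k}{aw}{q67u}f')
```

['e8s3', '', '', '', '', 'f']

Splitting on the pattern gives 6 pieces.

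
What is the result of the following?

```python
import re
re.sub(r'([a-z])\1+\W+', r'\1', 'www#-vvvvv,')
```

'wv'

The backreference `\1` re-matches whatever the first group consumed, character for character.
Matches: at [0:5] → 'www#-'; at [5:11] → 'vvvvv,'.
Each match is replaced using the text its own group 1 captured.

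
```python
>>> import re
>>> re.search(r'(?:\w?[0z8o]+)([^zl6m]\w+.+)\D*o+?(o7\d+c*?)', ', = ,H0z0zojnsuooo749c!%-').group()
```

'H0z0zojnsuooo749'

This matches optionally a word character, then one or more of one of [0z8o] (non-capturing group); then any character except [zl6m], then one or more of a word character, then one or more of any character (captured); then zero or more of a non-digit, then one or more of the literal 'o' (lazy); then the literal 'o7', then one or more of a digit, then zero or more of the literal 'c' (lazy) (captured).
With the lazy modifier that quantifier settles for the fewest repetitions that let the rest of the pattern succeed (the atoms after it are unaffected and can still be greedy).
Unlike `match`, `search` isn't anchored — it looks for the pattern anywhere in the string.
The match spans [5:21] → 'H0z0zojnsuooo749'.
Captured: group 1 = 'jnsuo', group 2 = 'o749'.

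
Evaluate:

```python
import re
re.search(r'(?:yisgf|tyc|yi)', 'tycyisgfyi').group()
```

The match spans [0:3] → 'tyc'.

'tyc'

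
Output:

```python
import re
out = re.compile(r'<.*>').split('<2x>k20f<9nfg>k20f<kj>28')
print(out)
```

['', '28']

Matches to split on: at [0:22] → '<2x>k20f<9nfg>k20f<kj>'.
Splitting on the pattern gives 2 pieces.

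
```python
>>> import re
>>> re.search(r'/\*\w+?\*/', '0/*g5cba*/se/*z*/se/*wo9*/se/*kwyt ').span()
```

(1, 10)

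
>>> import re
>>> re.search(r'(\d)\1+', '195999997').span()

The backreference `\1` re-matches whatever the first group consumed, character for character.
The match spans [3:8] → '99999'.

(3, 8)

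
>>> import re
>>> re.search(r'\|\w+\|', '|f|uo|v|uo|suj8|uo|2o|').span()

(0, 3)

`search` walks the string left to right and returns the first match it finds.
The match spans [0:3] → '|f|'.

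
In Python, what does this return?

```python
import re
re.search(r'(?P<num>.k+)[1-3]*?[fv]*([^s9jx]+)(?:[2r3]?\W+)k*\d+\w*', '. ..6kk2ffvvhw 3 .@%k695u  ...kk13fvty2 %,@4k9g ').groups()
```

('6kk', '2ffvvhw 3 .@')

The match spans [4:25] → '6kk2ffvvhw 3 .@%k695u'.
Captured: group 1 = '6kk', group 2 = '2ffvvhw 3 .@'.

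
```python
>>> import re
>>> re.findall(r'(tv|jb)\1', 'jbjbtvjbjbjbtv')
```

`\1` has to match the exact text group 1 already captured.
Walking the string: at [0:4] match 'jbjb', group 1 = 'jb'; at [6:10] match 'jbjb', group 1 = 'jb'.
`findall` collects group 1 from each match (2 total).

['jb', 'jb']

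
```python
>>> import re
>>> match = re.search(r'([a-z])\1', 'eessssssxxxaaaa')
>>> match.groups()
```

The backreference `\1` re-matches whatever the first group consumed, character for character.
`search` walks the string left to right and returns the first match it finds.
The match spans [0:2] → 'ee'.
Captured: group 1 = 'e'.

('e',)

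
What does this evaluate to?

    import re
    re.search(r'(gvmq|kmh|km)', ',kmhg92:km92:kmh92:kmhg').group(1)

'kmh'

The match spans [1:4] → 'kmh'.
Captured: group 1 = 'kmh'.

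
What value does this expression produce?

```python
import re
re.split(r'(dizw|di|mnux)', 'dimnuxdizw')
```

['', 'di', '', 'mnux', '', 'dizw', '']

Alternation isn't longest-match — the leftmost alternative that fits at this position is chosen.
With a capturing group present, the delimiter's captured portion is kept in the result list.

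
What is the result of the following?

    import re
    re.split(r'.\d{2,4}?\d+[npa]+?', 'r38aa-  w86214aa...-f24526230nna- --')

['r38aa-  ', 'a...-', 'na- --']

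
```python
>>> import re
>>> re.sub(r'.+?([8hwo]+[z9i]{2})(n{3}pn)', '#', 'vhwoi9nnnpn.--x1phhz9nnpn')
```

'#.--x1phhz9nnpn'

Pattern: one or more of any character (lazy); then one or more of one of [8hwo], then exactly 2 of one of [z9i] (captured); then exactly 3 of the literal 'n', then the literal 'pn' (captured).
Matches: at [0:11] → 'vhwoi9nnnpn'.
`sub` substitutes '#' at each match site.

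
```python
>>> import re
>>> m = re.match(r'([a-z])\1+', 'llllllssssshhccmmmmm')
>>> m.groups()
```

`\1` has to match the exact text group 1 already captured.
With `match`, the pattern is implicitly anchored at the beginning.
The match spans [0:6] → 'llllll'.
Captured: group 1 = 'l'.

('l',)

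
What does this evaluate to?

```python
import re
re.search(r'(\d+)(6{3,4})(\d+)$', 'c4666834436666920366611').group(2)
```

'666'

This matches one or more of a digit (captured); then 3 to 4 of a literal '6' (captured); then one or more of a digit (captured); then anchored at the end.
Unlike `match`, `search` isn't anchored — it looks for the pattern anywhere in the string.
The match spans [1:23] → '4666834436666920366611'.
Captured: group 1 = '46668344366669203', group 2 = '666', group 3 = '11'.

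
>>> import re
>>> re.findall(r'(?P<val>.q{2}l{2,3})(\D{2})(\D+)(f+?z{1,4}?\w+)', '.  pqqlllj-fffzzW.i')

[('pqqlll', 'j-', 'ff', 'fzzW')]

This matches any character, then exactly 2 of the literal 'q', then 2 to 3 of the literal 'l' (captured as 'val'); then exactly 2 of a non-digit (captured); then one or more of a non-digit (captured); then one or more of the literal 'f' (lazy), then 1 to 4 of a literal 'z' (lazy), then one or more of a word character (captured).
Scanning left to right: at [3:17] match 'pqqlllj-fffzzW', groups = ('pqqlll', 'j-', 'ff', 'fzzW').
With 4 capturing groups, `findall` returns a 4-tuple per match.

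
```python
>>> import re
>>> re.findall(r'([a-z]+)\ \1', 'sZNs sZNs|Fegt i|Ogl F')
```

A backreference is literal: `\1` must see the identical characters the first group matched.
Because there's exactly one group, `findall` drops the full match and keeps group 1 from the one hit.

['s']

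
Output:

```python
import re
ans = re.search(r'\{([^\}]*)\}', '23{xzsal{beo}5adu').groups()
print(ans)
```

('xzsal{beo',)

`search` walks the string left to right and returns the first match it finds.
The match spans [2:13] → '{xzsal{beo}'.
Captured: group 1 = 'xzsal{beo'.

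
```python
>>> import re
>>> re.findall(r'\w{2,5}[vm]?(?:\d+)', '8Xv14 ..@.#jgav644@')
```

['8Xv14', 'jgav644']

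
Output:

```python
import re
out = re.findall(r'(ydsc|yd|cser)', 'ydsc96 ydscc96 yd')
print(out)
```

['ydsc', 'ydsc', 'yd']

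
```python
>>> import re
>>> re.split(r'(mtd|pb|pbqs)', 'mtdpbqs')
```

['', 'mtd', '', 'pb', 'qs']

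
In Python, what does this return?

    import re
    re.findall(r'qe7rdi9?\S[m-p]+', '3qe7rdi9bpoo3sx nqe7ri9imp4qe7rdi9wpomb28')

Since nothing is captured, `findall` lists the 2 matched substrings directly.

['qe7rdi9bpoo', 'qe7rdi9wpom']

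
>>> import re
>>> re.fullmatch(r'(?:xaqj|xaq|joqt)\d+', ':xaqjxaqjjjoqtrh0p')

For `fullmatch`, every character of the input must be accounted for by the pattern.
Here there's no way to consume every character, so the call returns None.

None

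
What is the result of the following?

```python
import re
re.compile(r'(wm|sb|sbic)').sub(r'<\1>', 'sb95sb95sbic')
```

'<sb>95<sb>95<sb>ic'

Alternation isn't longest-match — the leftmost alternative that fits at this position is chosen.
`\1` in the replacement pulls in group 1's text for each match.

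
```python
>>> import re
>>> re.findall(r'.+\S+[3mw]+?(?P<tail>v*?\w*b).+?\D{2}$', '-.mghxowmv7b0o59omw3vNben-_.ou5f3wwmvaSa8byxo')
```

['vaSa8b']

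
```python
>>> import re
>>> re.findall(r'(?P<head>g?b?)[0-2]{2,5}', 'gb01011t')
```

['gb']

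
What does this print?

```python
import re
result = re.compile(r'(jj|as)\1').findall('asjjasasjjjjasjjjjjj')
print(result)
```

`\1` has to match the exact text group 1 already captured.
`findall` collects group 1 from each match (3 total).

['as', 'jj', 'jj']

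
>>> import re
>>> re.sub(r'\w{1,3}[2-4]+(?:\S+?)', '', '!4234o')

'!'

Every occurrence is swapped for ''.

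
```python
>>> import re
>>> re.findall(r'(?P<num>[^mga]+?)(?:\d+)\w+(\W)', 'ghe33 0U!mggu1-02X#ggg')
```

A non-greedy quantifier consumes as few characters as it can — just enough that the remainder of the pattern still matches from where it stops; whatever follows it matches normally.
2 groups means each result is a tuple of 2 captured strings — 2 here.

[('he', ' '), ('u1-', '#')]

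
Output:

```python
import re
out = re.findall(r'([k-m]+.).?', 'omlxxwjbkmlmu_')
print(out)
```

['mlx', 'kmlmu']

This matches one or more of a character in [k-m], then any character (captured); then optionally any character.
Walking the string: at [1:5] match 'mlxx', group 1 = 'mlx'; at [8:14] match 'kmlmu_', group 1 = 'kmlmu'.
One capturing group, so `findall` returns just the captured substring from each match — 2 in all.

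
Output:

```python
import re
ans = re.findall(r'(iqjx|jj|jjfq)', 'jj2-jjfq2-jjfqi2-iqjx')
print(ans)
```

['jj', 'jj', 'jj', 'iqjx']

The regex engine tests alternatives in the order written; an earlier branch that matches wins even if a later one would match more.
Because there's exactly one group, `findall` drops the full match and keeps group 1 from each hit.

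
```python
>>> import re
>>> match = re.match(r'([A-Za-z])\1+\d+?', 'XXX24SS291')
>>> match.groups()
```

A backreference is literal: `\1` must see the identical characters the first group matched.
With `match`, the pattern is implicitly anchored at the beginning.
The match spans [0:4] → 'XXX2'.
Captured: group 1 = 'X'.

('X',)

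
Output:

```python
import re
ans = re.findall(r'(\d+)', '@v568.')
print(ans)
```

This matches one or more of a digit (captured).
Walking the string: at [2:5] match '568', group 1 = '568'.
With a single group, `findall` returns only what that group captured — 1 item.

['568']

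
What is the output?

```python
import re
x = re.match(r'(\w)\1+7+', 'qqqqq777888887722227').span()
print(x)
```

The backreference `\1` re-matches whatever the first group consumed, character for character.
`re.match` won't scan ahead — the pattern has to work from the very first character.
The match spans [0:8] → 'qqqqq777'.
Captured: group 1 = 'q'.

(0, 8)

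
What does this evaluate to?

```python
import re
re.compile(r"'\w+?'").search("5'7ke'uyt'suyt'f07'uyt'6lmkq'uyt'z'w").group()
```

"'7ke'"

`re.search` tries every starting position until one works.
The match spans [1:6] → "'7ke'".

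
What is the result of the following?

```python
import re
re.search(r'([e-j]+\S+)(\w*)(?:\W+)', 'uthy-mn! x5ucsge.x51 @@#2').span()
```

(2, 9)

Pattern: one or more of a character in [e-j], then one or more of a non-whitespace character (captured); then zero or more of a word character (captured); then one or more of a non-word character (non-capturing group).
`re.search` tries every starting position until one works.
The match spans [2:9] → 'hy-mn! '.
Captured: group 1 = 'hy-mn!', group 2 = ''.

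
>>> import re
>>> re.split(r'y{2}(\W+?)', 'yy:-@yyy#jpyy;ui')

The pattern matches exactly 2 of a literal 'y'; then one or more of a non-word character (lazy) (captured).
The `?` after the quantifier makes it lazy — it takes as little as possible before letting the rest of the pattern try.
Matches to split on: at [0:3] → 'yy:'; at [6:9] → 'yy#'; at [11:14] → 'yy;'.
`re.split` interleaves the captured-group text with the surrounding fragments.

['', ':', '-@y', '#', 'jp', ';', 'ui']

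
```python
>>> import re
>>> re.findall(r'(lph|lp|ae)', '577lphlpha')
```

['lph', 'lph']

Alternation isn't longest-match — the leftmost alternative that fits at this position is chosen.
One capturing group, so `findall` returns just the captured substring from each match — 2 in all.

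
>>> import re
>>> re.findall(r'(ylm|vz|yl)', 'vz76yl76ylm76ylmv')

['vz', 'yl', 'ylm', 'ylm']

Branches in `(...|...)` are attempted left-to-right; the first branch that allows the whole pattern to succeed is taken.
Walking the string: at [0:2] match 'vz', group 1 = 'vz'; at [4:6] match 'yl', group 1 = 'yl'; at [8:11] match 'ylm', group 1 = 'ylm'; at [13:16] match 'ylm', group 1 = 'ylm'.
Because there's exactly one group, `findall` drops the full match and keeps group 1 from each hit.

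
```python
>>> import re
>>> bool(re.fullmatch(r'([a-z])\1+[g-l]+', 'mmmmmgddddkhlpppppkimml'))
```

After group 1 captures some text, `\1` only succeeds where that same text appears again.
For `fullmatch`, every character of the input must be accounted for by the pattern.
Here there's no way to consume every character, so the call returns None, and `bool(None)` is False.

False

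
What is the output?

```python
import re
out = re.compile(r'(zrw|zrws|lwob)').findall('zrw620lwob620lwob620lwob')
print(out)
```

['zrw', 'lwob', 'lwob', 'lwob']

With a single group, `findall` returns only what that group captured — 4 items.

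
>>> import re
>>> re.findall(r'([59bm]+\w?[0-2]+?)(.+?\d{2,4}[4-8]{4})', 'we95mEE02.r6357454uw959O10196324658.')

Pattern: one or more of one of [59bm], then optionally a word character, then one or more of a character in [0-2] (lazy) (captured); then one or more of any character (lazy), then 2 to 4 of a digit, then exactly 4 of a character in [4-8] (captured).
Scanning left to right: at [20:35] match '959O10196324658', groups = ('959O1', '0196324658').
2 groups means the one result is a tuple of 2 captured strings — 1 here.

[('959O1', '0196324658')]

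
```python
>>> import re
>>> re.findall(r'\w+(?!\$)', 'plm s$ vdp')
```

['plm', 'vdp']

The negative lookaround is zero-width — it rules out positions where the adjacent text would match, without consuming anything.
`findall` yields the raw match text (2 of them) because the pattern has no groups.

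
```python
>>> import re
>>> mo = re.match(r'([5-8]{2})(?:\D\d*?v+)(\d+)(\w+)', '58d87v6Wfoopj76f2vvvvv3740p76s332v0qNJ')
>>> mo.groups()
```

('58', '6', 'Wfoopj76f2vvvvv3740p76s332v0qNJ')

The match spans [0:38] → '58d87v6Wfoopj76f2vvvvv3740p76s332v0qNJ'.
Captured: group 1 = '58', group 2 = '6', group 3 = 'Wfoopj76f2vvvvv3740p76s332v0qNJ'.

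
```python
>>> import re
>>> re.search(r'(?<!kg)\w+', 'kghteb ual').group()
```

'kghteb'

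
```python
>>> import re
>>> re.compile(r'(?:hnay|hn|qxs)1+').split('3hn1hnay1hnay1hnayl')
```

Matches to split on: at [1:4] → 'hn1'; at [4:9] → 'hnay1'; at [9:14] → 'hnay1'.
Splitting on the pattern gives 4 pieces.

['3', '', '', 'hnayl']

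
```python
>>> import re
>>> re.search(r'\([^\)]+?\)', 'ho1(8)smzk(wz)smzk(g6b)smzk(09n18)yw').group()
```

The match spans [3:6] → '(8)'.

'(8)'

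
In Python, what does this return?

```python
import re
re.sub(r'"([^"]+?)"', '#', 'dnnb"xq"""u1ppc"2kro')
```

'dnnb#"#2kro'

Matches: at [4:8] → '"xq"'; at [9:16] → '"u1ppc"'.
Every occurrence is swapped for '#'.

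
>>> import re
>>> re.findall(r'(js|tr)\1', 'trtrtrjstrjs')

The backreference `\1` re-matches whatever the first group consumed, character for character.
One capturing group, so `findall` returns just the captured substring from the one match — 1 in all.

['tr']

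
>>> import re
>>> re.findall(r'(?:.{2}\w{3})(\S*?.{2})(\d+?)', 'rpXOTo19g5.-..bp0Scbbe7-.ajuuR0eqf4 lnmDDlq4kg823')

This matches exactly 2 of any character, then exactly 3 of a word character (non-capturing group); then zero or more of a non-whitespace character (lazy), then exactly 2 of any character (captured); then one or more of a digit (lazy) (captured).
A non-greedy quantifier consumes as few characters as it can — just enough that the remainder of the pattern still matches from where it stops; whatever follows it matches normally.
Walking the string: at [0:8] match 'rpXOTo19', groups = ('o1', '9'); at [12:23] match '..bp0Scbbe7', groups = ('Scbbe', '7'); at [23:31] match '-.ajuuR0', groups = ('uR', '0'); at [34:44] match '4 lnmDDlq4', groups = ('DDlq', '4').
With 2 capturing groups, `findall` returns a 2-tuple per match.

[('o1', '9'), ('Scbbe', '7'), ('uR', '0'), ('DDlq', '4')]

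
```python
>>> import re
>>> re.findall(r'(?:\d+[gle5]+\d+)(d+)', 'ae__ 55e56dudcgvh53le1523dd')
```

['d', 'dd']

`findall` collects group 1 from each match (2 total).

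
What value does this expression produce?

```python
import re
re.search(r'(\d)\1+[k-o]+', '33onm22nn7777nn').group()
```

After group 1 captures some text, `\1` only succeeds where that same text appears again.
The match spans [0:5] → '33onm'.

'33onm'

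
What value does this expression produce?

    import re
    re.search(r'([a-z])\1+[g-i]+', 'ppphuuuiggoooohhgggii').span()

(0, 4)

`\1` is not a pattern — it's the concrete string captured by group 1, re-applied verbatim.
The match spans [0:4] → 'ppph'.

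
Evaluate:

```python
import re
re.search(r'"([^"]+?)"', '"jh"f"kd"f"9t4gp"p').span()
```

(0, 4)

The match spans [0:4] → '"jh"'.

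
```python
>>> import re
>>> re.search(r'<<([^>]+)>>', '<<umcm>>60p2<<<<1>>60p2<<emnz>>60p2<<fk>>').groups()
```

('umcm',)

`search` walks the string left to right and returns the first match it finds.
The match spans [0:8] → '<<umcm>>'.
Captured: group 1 = 'umcm'.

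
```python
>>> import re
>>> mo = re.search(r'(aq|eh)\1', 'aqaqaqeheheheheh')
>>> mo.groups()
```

('aq',)

The match spans [0:4] → 'aqaq'.
Captured: group 1 = 'aq'.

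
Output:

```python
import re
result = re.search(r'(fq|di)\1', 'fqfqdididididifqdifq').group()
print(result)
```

The backreference `\1` re-matches whatever the first group consumed, character for character.
Unlike `match`, `search` isn't anchored — it looks for the pattern anywhere in the string.
The match spans [0:4] → 'fqfq'.
Captured: group 1 = 'fq'.

fqfq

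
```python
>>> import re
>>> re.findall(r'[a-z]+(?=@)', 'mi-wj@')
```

The positive lookaround only admits positions where the adjacent text matches; those characters stay outside the span.
Scanning left to right: at [3:5] → 'wj'.
Since nothing is captured, `findall` lists the 1 matched substring directly.

['wj']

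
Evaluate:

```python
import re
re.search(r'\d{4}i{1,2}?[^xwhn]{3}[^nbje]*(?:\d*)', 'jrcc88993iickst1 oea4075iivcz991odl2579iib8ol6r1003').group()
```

This matches exactly 4 of a digit, then 1 to 2 of the literal 'i' (lazy); then exactly 3 of any character except [xwhn], then zero or more of any character except [nbje]; then zero or more of a digit (non-capturing group).
`re.search` scans for the first position where the pattern succeeds.
The match spans [5:18] → '8993iickst1 o'.

'8993iickst1 o'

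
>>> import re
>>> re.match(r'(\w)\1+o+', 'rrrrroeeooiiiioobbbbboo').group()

'rrrrro'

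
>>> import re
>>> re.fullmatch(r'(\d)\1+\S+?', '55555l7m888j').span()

After group 1 captures some text, `\1` only succeeds where that same text appears again.
`fullmatch` succeeds only if the pattern covers the string from start to end.
The match spans [0:12] → '55555l7m888j'.
Captured: group 1 = '5'.

(0, 12)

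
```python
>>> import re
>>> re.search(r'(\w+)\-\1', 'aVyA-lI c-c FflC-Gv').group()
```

'c-c'

A backreference is literal: `\1` must see the identical characters the first group matched.
The match spans [8:11] → 'c-c'.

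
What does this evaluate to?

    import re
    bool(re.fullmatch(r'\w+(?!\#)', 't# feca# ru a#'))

False

`fullmatch` succeeds only if the pattern covers the string from start to end.
Here the string isn't matched end-to-end, so the call returns None, and `bool(None)` is False.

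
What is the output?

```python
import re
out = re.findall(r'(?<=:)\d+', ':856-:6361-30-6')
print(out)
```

The `(?=…)`/`(?<=…)` assertion just peeks at neighbouring text; it doesn't advance the match position.
Walking the string: at [1:4] → '856'; at [6:10] → '6361'.
Since nothing is captured, `findall` lists the 2 matched substrings directly.

['856', '6361']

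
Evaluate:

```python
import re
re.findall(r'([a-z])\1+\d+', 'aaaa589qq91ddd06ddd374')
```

['a', 'q', 'd', 'd']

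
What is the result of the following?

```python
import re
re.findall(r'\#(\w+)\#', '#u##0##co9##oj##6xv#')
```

['u', '0', 'co9', 'oj', '6xv']

With a single group, `findall` returns only what that group captured — 5 items.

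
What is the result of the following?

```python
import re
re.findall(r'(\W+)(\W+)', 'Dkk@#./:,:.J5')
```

The pattern matches one or more of a non-word character (captured); then one or more of a non-word character (captured).
With 2 capturing groups, `findall` returns a 2-tuple per match.

[('@#./:,:', '.')]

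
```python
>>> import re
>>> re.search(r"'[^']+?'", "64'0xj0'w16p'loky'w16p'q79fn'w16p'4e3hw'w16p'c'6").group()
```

"'0xj0'"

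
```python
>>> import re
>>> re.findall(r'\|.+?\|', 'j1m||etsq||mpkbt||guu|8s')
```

The `?` after the quantifier makes it lazy — it takes as little as possible before letting the rest of the pattern try.
`findall` yields the raw match text (3 of them) because the pattern has no groups.

['||etsq|', '|mpkbt|', '|guu|']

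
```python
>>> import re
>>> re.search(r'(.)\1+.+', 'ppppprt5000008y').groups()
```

The backreference `\1` re-matches whatever the first group consumed, character for character.
`re.search` tries every starting position until one works.
The match spans [0:15] → 'ppppprt5000008y'.
Captured: group 1 = 'p'.

('p',)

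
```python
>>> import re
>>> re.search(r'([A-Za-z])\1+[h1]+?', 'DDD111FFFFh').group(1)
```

'D'

The match spans [0:4] → 'DDD1'.
Captured: group 1 = 'D'.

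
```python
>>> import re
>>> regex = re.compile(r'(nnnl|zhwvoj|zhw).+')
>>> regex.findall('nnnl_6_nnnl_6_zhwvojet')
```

['nnnl']

Walking the string: at [0:22] match 'nnnl_6_nnnl_6_zhwvojet', group 1 = 'nnnl'.
One capturing group, so `findall` returns just the captured substring from the one match — 1 in all.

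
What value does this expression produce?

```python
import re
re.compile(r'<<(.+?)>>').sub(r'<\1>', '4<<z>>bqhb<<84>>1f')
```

The replacement refers to a captured group, so each match is rewritten using its own captured text.

'4<z>bqhb<84>1f'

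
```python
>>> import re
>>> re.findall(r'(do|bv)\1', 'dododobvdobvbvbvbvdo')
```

['do', 'bv', 'bv']

`\1` is not a pattern — it's the concrete string captured by group 1, re-applied verbatim.
`findall` collects group 1 from each match (3 total).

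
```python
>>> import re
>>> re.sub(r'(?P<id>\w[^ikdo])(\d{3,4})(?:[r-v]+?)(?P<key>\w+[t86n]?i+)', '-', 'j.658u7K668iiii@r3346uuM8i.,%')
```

The pattern matches a word character, then any character except [ikdo] (captured as 'id'); then 3 to 4 of a digit (captured); then one or more of a character in [r-v] (lazy) (non-capturing group); then one or more of a word character, then optionally one of [t86n], then one or more of a literal 'i' (captured as 'key').
Matches: at [0:15] → 'j.658u7K668iiii'; at [16:26] → 'r3346uuM8i'.
Every occurrence is swapped for '-'.

'-@-.,%'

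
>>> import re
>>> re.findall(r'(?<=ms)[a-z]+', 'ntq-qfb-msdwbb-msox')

The positive lookaround only admits positions where the adjacent text matches; those characters stay outside the span.
Matches: at [10:14] → 'dwbb'; at [17:19] → 'ox'.
With no groups in the pattern, `findall` gives back each whole match — 2 here.

['dwbb', 'ox']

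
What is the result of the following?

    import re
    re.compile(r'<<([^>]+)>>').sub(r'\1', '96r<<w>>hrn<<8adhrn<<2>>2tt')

'96rwhrn8adhrn<<22tt'

The replacement refers to a captured group, so each match is rewritten using its own captured text.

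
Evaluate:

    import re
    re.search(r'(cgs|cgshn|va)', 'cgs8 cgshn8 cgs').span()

The match spans [0:3] → 'cgs'.

(0, 3)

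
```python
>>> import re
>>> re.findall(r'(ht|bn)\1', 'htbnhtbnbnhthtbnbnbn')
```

['bn', 'ht', 'bn']

After group 1 captures some text, `\1` only succeeds where that same text appears again.
Because there's exactly one group, `findall` drops the full match and keeps group 1 from each hit.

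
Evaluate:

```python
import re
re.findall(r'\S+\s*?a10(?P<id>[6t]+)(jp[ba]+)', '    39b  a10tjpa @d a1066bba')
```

Pattern: one or more of a non-whitespace character, then zero or more of whitespace (lazy), then the literal 'a10'; then one or more of one of [6t] (captured as 'id'); then the literal 'jp', then one or more of one of [ba] (captured).
Matches: at [4:16] match '39b  a10tjpa', groups = ('t', 'jpa').
With 2 capturing groups, `findall` returns a 2-tuple per match.

[('t', 'jpa')]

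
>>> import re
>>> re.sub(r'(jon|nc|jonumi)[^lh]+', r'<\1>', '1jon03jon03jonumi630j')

'1<jon>'

The replacement refers to a captured group, so each match is rewritten using its own captured text.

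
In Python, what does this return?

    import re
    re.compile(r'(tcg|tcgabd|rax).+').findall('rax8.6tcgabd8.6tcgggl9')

Scanning left to right: at [0:22] match 'rax8.6tcgabd8.6tcgggl9', group 1 = 'rax'.
With a single group, `findall` returns only what that group captured — 1 item.

['rax']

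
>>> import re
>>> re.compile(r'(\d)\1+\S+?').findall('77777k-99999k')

['7', '9']

`\1` has to match the exact text group 1 already captured.
Matches: at [0:6] match '77777k', group 1 = '7'; at [7:13] match '99999k', group 1 = '9'.
Because there's exactly one group, `findall` drops the full match and keeps group 1 from each hit.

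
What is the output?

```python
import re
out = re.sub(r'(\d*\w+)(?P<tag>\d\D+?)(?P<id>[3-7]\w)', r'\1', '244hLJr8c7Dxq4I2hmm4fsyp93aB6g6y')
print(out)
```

The pattern matches zero or more of a digit, then one or more of a word character (captured); then a digit, then one or more of a non-digit (lazy) (captured as 'tag'); then a character in [3-7], then a word character (captured as 'id').
Matches: at [0:32] → '244hLJr8c7Dxq4I2hmm4fsyp93aB6g6y'.
The replacement refers to a captured group, so each match is rewritten using its own captured text.

244hLJr8c7Dxq4I2hmm4fsyp93aB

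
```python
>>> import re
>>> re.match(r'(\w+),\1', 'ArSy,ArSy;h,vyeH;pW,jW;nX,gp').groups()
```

After group 1 captures some text, `\1` only succeeds where that same text appears again.
`re.match` only tries the pattern at the start of the string.
The match spans [0:9] → 'ArSy,ArSy'.
Captured: group 1 = 'ArSy'.

('ArSy',)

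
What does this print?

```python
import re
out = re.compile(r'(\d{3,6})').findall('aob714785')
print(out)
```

['714785']

The pattern matches 3 to 6 of a digit (captured).
Walking the string: at [3:9] match '714785', group 1 = '714785'.
One capturing group, so `findall` returns just the captured substring from the one match — 1 in all.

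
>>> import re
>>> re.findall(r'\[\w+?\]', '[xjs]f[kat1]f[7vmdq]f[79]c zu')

No capturing groups, so `findall` returns the 4 full match strings.

['[xjs]', '[kat1]', '[7vmdq]', '[79]']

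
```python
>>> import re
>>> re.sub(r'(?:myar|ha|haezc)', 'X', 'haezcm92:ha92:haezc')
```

'Xezcm92:X92:Xezc'

`|` is ordered: at each position the engine commits to the first alternative that works.
Matches: at [0:2] → 'ha'; at [9:11] → 'ha'; at [14:16] → 'ha'.
`sub` substitutes 'X' at each match site.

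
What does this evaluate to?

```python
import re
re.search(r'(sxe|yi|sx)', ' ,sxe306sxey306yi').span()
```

(2, 5)

Branches in `(...|...)` are attempted left-to-right; the first branch that allows the whole pattern to succeed is taken.
The match spans [2:5] → 'sxe'.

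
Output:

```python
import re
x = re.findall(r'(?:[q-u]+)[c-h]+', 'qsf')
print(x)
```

Pattern: one or more of a character in [q-u] (non-capturing group); then one or more of a character in [c-h].
Matches: at [0:3] → 'qsf'.
No capturing groups, so `findall` returns the 1 full match string.

['qsf']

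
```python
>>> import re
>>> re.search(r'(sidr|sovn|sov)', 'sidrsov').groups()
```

The match spans [0:4] → 'sidr'.
Captured: group 1 = 'sidr'.

('sidr',)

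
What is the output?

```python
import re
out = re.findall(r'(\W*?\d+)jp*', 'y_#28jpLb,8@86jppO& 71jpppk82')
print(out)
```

['#28', '@86', '& 71']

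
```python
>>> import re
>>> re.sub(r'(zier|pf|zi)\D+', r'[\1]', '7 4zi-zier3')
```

'7 4[zi]3'

The replacement refers to a captured group, so each match is rewritten using its own captured text.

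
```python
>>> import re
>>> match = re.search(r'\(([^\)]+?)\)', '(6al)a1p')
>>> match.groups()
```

`search` walks the string left to right and returns the first match it finds.
The match spans [0:5] → '(6al)'.
Captured: group 1 = '6al'.

('6al',)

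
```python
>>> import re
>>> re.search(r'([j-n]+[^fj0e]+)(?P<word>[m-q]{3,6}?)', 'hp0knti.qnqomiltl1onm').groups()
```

('knti.qnqomiltl1', 'onm')

The pattern matches one or more of a character in [j-n], then one or more of any character except [fj0e] (captured); then 3 to 6 of a character in [m-q] (lazy) (captured as 'word').
`re.search` tries every starting position until one works.
The match spans [3:21] → 'knti.qnqomiltl1onm'.
Captured: group 1 = 'knti.qnqomiltl1', group 2 = 'onm'.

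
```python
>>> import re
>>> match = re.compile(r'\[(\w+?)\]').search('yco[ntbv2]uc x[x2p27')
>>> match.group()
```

`re.search` tries every starting position until one works.
The match spans [3:10] → '[ntbv2]'.
Captured: group 1 = 'ntbv2'.

'[ntbv2]'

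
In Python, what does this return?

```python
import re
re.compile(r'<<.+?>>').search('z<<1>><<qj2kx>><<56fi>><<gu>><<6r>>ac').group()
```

'<<1>>'

Unlike `match`, `search` isn't anchored — it looks for the pattern anywhere in the string.
The match spans [1:6] → '<<1>>'.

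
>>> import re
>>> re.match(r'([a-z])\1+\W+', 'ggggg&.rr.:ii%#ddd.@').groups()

('g',)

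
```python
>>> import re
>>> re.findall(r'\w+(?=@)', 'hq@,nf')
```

['hq']

The lookaround is zero-width — it requires the adjacent text to match without consuming it, so the asserted text isn't part of the match.
Walking the string: at [0:2] → 'hq'.
With no groups in the pattern, `findall` gives back each whole match — 1 here.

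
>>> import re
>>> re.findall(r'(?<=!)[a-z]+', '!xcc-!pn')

The `(?=…)`/`(?<=…)` assertion just peeks at neighbouring text; it doesn't advance the match position.
No capturing groups, so `findall` returns the 2 full match strings.

['xcc', 'pn']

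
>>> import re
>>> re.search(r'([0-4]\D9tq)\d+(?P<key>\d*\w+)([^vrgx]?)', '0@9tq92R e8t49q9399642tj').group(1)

'0@9tq'

The match spans [0:9] → '0@9tq92R '.
Captured: group 1 = '0@9tq', group 2 = 'R', group 3 = ' '.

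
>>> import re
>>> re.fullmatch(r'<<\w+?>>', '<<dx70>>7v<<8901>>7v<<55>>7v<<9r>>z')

None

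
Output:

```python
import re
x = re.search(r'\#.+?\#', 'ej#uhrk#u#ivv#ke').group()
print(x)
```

#uhrk#

A `+?`/`*?`/`{m,n}?` starts at its minimum and grows only as far as needed for what follows to match.
`re.search` scans for the first position where the pattern succeeds.
The match spans [2:8] → '#uhrk#'.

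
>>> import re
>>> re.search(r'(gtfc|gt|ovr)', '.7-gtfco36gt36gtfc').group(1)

'gtfc'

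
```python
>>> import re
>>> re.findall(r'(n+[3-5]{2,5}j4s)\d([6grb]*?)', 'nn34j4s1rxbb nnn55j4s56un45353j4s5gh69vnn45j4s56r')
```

Pattern: one or more of the literal 'n', then 2 to 5 of a character in [3-5], then the literal 'j4s' (captured); then a digit; then zero or more of one of [6grb] (lazy) (captured).
A non-greedy quantifier consumes as few characters as it can — just enough that the remainder of the pattern still matches from where it stops; whatever follows it matches normally.
Walking the string: at [0:8] match 'nn34j4s1', groups = ('nn34j4s', ''); at [13:22] match 'nnn55j4s5', groups = ('nnn55j4s', ''); at [24:34] match 'n45353j4s5', groups = ('n45353j4s', ''); at [39:47] match 'nn45j4s5', groups = ('nn45j4s', '').
With 2 capturing groups, `findall` returns a 2-tuple per match.

[('nn34j4s', ''), ('nnn55j4s', ''), ('n45353j4s', ''), ('nn45j4s', '')]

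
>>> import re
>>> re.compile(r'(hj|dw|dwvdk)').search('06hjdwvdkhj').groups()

('hj',)

The match spans [2:4] → 'hj'.
Captured: group 1 = 'hj'.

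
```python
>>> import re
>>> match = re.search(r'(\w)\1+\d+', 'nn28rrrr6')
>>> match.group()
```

'nn28'

`\1` has to match the exact text group 1 already captured.
`re.search` tries every starting position until one works.
The match spans [0:4] → 'nn28'.
Captured: group 1 = 'n'.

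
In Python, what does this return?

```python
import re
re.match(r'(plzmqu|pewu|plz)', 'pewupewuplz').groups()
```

`re.match` won't scan ahead — the pattern has to work from the very first character.
The match spans [0:4] → 'pewu'.
Captured: group 1 = 'pewu'.

('pewu',)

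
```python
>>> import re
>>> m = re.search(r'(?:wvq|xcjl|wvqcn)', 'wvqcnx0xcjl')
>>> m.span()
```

(0, 3)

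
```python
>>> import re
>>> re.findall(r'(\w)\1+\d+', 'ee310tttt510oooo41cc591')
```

['e', 't', 'o', 'c']

`\1` has to match the exact text group 1 already captured.
With a single group, `findall` returns only what that group captured — 4 items.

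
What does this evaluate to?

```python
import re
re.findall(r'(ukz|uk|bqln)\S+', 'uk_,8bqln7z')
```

One capturing group, so `findall` returns just the captured substring from the one match — 1 in all.

['uk']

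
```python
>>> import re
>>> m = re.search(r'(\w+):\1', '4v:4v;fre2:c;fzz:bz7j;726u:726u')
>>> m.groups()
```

('4v',)

A backreference is literal: `\1` must see the identical characters the first group matched.
`re.search` tries every starting position until one works.
The match spans [0:5] → '4v:4v'.
Captured: group 1 = '4v'.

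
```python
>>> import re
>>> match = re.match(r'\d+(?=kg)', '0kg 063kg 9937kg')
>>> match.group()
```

'0'

`re.match` only tries the pattern at the start of the string.
The match spans [0:1] → '0'.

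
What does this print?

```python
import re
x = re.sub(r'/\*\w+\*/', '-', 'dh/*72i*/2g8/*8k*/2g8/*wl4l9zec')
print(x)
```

Every occurrence is swapped for '-'.

dh-2g8-2g8/*wl4l9zec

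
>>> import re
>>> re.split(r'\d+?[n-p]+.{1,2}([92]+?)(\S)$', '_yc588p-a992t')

['_yc', '992', 't', '']

Pattern: one or more of a digit (lazy), then one or more of a character in [n-p], then 1 to 2 of any character; then one or more of one of [92] (lazy) (captured); then a non-whitespace character (captured); then anchored at the end.
Matches to split on: at [3:13] → '588p-a992t'.
Because the pattern has a capturing group, `split` also inserts each captured text between the pieces.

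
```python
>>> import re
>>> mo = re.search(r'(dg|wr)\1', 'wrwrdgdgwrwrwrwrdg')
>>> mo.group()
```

'wrwr'

After group 1 captures some text, `\1` only succeeds where that same text appears again.
The match spans [0:4] → 'wrwr'.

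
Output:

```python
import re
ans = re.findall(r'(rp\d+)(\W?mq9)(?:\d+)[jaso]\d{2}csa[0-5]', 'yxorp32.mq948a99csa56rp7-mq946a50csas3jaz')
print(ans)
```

This matches the literal 'rp', then one or more of a digit (captured); then optionally a non-word character, then the literal 'mq9' (captured); then one or more of a digit (non-capturing group); then one of [jaso], then exactly 2 of a digit, then the literal 'csa'; then a character in [0-5].
2 groups means the one result is a tuple of 2 captured strings — 1 here.

[('rp32', '.mq9')]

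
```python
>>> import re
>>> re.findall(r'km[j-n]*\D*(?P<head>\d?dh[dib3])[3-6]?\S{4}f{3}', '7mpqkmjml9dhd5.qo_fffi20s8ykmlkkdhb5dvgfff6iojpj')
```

['9dhd', 'dhb']

With a single group, `findall` returns only what that group captured — 2 items.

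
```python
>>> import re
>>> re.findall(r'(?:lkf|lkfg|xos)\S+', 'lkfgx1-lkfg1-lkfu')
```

['lkfgx1-lkfg1-lkfu']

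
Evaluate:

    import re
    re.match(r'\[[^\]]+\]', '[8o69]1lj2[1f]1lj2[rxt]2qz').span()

`match` is anchored at position 0; if the pattern doesn't fit there, it returns None.
The match spans [0:6] → '[8o69]'.

(0, 6)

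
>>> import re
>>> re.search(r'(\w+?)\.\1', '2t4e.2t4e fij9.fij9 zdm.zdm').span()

(0, 9)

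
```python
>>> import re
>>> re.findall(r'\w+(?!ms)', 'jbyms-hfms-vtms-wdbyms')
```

['jbyms', 'hfms', 'vtms', 'wdbyms']

A negative assertion filters positions out without eating any characters.
Scanning left to right: at [0:5] → 'jbyms'; at [6:10] → 'hfms'; at [11:15] → 'vtms'; at [16:22] → 'wdbyms'.
No capturing groups, so `findall` returns the 4 full match strings.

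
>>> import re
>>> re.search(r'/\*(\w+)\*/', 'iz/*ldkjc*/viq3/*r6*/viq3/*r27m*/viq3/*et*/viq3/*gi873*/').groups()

('ldkjc',)

The match spans [2:11] → '/*ldkjc*/'.
Captured: group 1 = 'ldkjc'.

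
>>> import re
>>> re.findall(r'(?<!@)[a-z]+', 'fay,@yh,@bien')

A negative assertion filters positions out without eating any characters.
Scanning left to right: at [0:3] → 'fay'; at [6:7] → 'h'; at [10:13] → 'ien'.
With no groups in the pattern, `findall` gives back each whole match — 3 here.

['fay', 'h', 'ien']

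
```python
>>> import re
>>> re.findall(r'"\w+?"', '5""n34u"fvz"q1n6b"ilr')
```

Scanning left to right: at [2:8] → '"n34u"'; at [11:18] → '"q1n6b"'.
No capturing groups, so `findall` returns the 2 full match strings.

['"n34u"', '"q1n6b"']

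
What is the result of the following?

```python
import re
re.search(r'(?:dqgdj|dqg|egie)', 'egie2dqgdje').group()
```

`re.search` scans for the first position where the pattern succeeds.
The match spans [0:4] → 'egie'.

'egie'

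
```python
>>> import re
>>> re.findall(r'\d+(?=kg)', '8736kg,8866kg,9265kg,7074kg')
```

['8736', '8866', '9265', '7074']

The positive lookaround only admits positions where the adjacent text matches; those characters stay outside the span.
Walking the string: at [0:4] → '8736'; at [7:11] → '8866'; at [14:18] → '9265'; at [21:25] → '7074'.
`findall` yields the raw match text (4 of them) because the pattern has no groups.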